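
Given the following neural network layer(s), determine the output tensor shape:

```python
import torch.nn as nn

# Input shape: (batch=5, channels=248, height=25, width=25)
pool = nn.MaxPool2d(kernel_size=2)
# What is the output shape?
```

Input: (5, 248, 25, 25) -> Output: (5, 248, 12, 12)

Answer: (5, 248, 12, 12)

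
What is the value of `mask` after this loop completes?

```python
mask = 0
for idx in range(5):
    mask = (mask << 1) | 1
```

Build 5 consecutive 1-bits: 0b11111
`mask` takes the values: 0 → 1 → 3 → 7 → 15 → 31

Answer: 31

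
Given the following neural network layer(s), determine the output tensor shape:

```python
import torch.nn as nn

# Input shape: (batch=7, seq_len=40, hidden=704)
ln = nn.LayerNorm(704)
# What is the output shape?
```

Input: (7, 40, 704) -> Output: (7, 40, 704)

Answer: (7, 40, 704)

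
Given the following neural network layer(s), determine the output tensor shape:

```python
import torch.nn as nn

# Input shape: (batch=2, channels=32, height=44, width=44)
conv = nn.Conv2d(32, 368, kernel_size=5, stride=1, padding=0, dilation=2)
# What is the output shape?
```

Input: (2, 32, 44, 44) -> Output: (2, 368, 36, 36)

Answer: (2, 368, 36, 36)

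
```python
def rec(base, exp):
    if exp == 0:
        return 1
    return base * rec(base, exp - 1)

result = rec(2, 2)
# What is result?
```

rec(2, 2) = 2 * 2 = 4

Answer: 4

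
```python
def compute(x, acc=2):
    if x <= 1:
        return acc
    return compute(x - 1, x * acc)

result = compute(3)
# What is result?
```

Accumulator trace (n, acc): (3, 2) -> (2, 6) -> (1, 12) -> return 12

Answer: 12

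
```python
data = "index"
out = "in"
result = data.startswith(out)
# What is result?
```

Trace:
`data = "index"` → data = 'index'
`out = "in"` → out = 'in'
`result = data.startswith(out)` → result = True
So result = True

Answer: True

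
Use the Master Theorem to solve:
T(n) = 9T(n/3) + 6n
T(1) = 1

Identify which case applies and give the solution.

a=9, b=3, f(n)=6n. log_3(9) = 2. Since c=1 < 2, Case 1 applies: T(n) = Θ(n^log_b(a)) = O(n^2).

Answer: O(n^2) - Case 1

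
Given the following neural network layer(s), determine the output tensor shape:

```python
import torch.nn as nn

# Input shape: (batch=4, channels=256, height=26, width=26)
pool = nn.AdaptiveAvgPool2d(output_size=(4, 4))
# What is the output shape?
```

Input: (4, 256, 26, 26) -> Output: (4, 256, 4, 4)

Answer: (4, 256, 4, 4)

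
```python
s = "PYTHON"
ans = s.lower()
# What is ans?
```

Trace:
`s = "PYTHON"` → s = 'PYTHON'
`ans = s.lower()` → ans = 'python'
So ans = 'python'

Answer: 'python'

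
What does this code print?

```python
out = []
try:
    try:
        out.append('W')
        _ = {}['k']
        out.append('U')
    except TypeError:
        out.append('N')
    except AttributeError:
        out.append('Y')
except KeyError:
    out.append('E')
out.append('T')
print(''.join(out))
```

Execution trace: 'W' (inner try body) → 'E' (outer except KeyError) → 'T' (after the try/except). Output: WET

Answer: WET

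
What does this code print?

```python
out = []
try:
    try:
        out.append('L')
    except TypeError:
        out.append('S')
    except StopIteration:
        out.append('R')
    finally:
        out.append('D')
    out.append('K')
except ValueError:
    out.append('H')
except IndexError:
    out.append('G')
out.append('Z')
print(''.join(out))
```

Execution trace: 'L' (inner try body, no exception) → 'D' (inner finally) → 'K' (try body, no exception) → 'Z' (after the try/except). Output: LDKZ

Answer: LDKZ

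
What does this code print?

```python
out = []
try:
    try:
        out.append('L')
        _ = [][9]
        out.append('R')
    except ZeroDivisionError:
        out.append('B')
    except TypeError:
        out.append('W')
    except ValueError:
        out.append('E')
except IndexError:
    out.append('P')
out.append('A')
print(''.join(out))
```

Execution trace: 'L' (inner try body) → 'P' (outer except IndexError) → 'A' (after the try/except). Output: LPA

Answer: LPA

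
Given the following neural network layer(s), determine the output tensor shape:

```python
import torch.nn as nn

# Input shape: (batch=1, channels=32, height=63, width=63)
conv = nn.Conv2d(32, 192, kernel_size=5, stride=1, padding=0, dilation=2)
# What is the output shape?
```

Input: (1, 32, 63, 63) -> Output: (1, 192, 55, 55)

Answer: (1, 192, 55, 55)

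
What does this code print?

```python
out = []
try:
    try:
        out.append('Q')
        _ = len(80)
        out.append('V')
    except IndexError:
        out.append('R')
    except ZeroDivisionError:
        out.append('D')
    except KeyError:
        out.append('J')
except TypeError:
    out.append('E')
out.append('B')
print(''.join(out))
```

Execution trace: 'Q' (try body) → 'E' (outer except TypeError) → 'B' (after the try/except). Output: QEB

Answer: QEB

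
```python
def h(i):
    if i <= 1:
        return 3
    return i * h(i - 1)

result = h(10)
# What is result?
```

h(10) = 10 * 9 * 8 * 7 * 6 * 5 * 4 * 3 * 2 * 3 = 10886400

Answer: 10886400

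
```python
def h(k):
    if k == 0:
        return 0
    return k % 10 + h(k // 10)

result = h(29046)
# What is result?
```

Sum of digits of 29046: 6 + 4 + 0 + 9 + 2 = 21

Answer: 21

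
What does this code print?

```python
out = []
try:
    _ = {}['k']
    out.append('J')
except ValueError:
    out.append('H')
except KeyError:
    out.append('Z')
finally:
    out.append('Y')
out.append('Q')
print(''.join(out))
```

Execution trace: 'Z' (except KeyError) → 'Y' (finally) → 'Q' (after the try/except). Output: ZYQ

Answer: ZYQ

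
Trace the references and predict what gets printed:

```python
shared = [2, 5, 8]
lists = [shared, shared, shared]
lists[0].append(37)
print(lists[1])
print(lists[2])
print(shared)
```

Key concept: list of same reference.
Step by step:
`shared = [2, 5, 8]` → shared = [2, 5, 8]
`lists = [shared, shared, shared]` → lists = [[2, 5, 8], [2, 5, 8], [2, 5, 8]]
`lists[0].append(37)` → shared = [2, 5, 8, 37]; lists = [[2, 5, 8, 37], [2, 5, 8, 37], [2, 5, 8, 37]]
`print(lists[1])` → prints [2, 5, 8, 37]
`print(lists[2])` → prints [2, 5, 8, 37]
`print(shared)` → prints [2, 5, 8, 37]

Answer:
[2, 5, 8, 37]
[2, 5, 8, 37]
[2, 5, 8, 37]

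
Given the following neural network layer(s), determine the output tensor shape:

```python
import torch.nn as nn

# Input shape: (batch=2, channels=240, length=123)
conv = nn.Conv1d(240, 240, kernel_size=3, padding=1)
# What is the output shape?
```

Input: (2, 240, 123) -> Output: (2, 240, 123)

Answer: (2, 240, 123)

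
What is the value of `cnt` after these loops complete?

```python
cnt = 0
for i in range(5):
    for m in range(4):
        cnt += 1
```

5 * 4 = 20
`cnt` takes the values: 0 → 1 → 2 → 3 → 4 → 5 → 6 → 7 → 8 → 9 → 10 → 11 → 12 → 13 → 14 → 15 → 16 → 17 → 18 → 19 → 20

Answer: 20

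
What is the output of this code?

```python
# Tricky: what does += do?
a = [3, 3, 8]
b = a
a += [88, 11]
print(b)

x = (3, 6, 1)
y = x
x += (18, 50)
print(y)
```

Key concept: += behavior differs for mutable vs immutable.
Step by step:
`a = [3, 3, 8]` → a = [3, 3, 8]
`b = a` → b = [3, 3, 8] (same object as a)
`a += [88, 11]` → a = [3, 3, 8, 88, 11] (same object as b); b = [3, 3, 8, 88, 11] (same object as a)
`print(b)` → prints [3, 3, 8, 88, 11]
`x = (3, 6, 1)` → x = (3, 6, 1)
`y = x` → y = (3, 6, 1)
`x += (18, 50)` → x = (3, 6, 1, 18, 50)
`print(y)` → prints (3, 6, 1)

Answer:
[3, 3, 8, 88, 11]
(3, 6, 1)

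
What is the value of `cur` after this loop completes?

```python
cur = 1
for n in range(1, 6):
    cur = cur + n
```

Start at 1, add 1 through 5
`cur` takes the values: 1 → 2 → 4 → 7 → 11 → 16

Answer: 16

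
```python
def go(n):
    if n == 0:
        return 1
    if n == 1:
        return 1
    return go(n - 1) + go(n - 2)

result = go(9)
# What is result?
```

Build up from base cases: go(0)=1, go(1)=1, go(2)=2, go(3)=3, go(4)=5, go(5)=8, go(6)=13, ..., go(9)=55

Answer: 55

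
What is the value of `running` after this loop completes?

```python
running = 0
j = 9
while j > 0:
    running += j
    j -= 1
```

Sum 9 down to 1
`running` takes the values: 0 → 9 → 17 → 24 → 30 → 35 → 39 → 42 → 44 → 45

Answer: 45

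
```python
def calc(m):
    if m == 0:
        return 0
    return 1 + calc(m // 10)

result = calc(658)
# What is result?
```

Count of digits of 658: 3

Answer: 3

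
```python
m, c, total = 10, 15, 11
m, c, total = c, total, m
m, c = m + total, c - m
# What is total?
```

Trace:
`m, c, total = 10, 15, 11` → m = 10; c = 15; total = 11
`m, c, total = c, total, m` → m = 15; c = 11; total = 10
`m, c = m + total, c - m` → m = 25; c = -4
So total = 10

Answer: 10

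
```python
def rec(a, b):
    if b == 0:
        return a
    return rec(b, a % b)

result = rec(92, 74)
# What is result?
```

rec(92, 74) -> rec(74, 18) -> rec(18, 2) -> rec(2, 0) -> 2

Answer: 2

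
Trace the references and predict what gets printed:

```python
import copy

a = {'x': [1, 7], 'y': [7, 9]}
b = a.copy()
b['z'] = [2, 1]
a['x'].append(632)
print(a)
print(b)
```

Key concept: shallow copy of dict with mutable values.
Step by step:
`a = {'x': [1, 7], 'y': [7, 9]}` → a = {'x': [1, 7], 'y': [7, 9]}
`b = a.copy()` → b = {'x': [1, 7], 'y': [7, 9]}
`b['z'] = [2, 1]` → b = {'x': [1, 7], 'y': [7, 9], 'z': [2, 1]}
`a['x'].append(632)` → a = {'x': [1, 7, 632], 'y': [7, 9]}; b = {'x': [1, 7, 632], 'y': [7, 9], 'z': [2, 1]}
`print(a)` → prints {'x': [1, 7, 632], 'y': [7, 9]}
`print(b)` → prints {'x': [1, 7, 632], 'y': [7, 9], 'z': [2, 1]}

Answer:
{'x': [1, 7, 632], 'y': [7, 9]}
{'x': [1, 7, 632], 'y': [7, 9], 'z': [2, 1]}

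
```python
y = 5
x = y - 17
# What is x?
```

Trace:
`y = 5` → y = 5
`x = y - 17` → x = -12
So x = -12

Answer: -12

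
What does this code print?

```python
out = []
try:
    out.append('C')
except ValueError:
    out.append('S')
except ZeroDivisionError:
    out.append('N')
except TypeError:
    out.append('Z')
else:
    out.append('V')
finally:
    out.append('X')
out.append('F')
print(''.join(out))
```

Execution trace: 'C' (try body, no exception) → 'V' (else) → 'X' (finally) → 'F' (after the try/except). Output: CVXF

Answer: CVXF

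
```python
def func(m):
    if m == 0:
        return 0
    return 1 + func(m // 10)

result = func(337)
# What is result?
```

Count of digits of 337: 3

Answer: 3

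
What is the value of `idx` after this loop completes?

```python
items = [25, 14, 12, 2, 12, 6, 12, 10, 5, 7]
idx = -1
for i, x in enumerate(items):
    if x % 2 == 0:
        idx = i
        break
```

First even number index in [25, 14, 12, 2, 12, 6, 12, 10, 5, 7]
`idx` takes the values: -1 → 1

Answer: 1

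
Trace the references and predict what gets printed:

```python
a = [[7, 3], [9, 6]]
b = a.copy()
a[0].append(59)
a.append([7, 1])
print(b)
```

Key concept: shallow copy with nested lists.
Step by step:
`a = [[7, 3], [9, 6]]` → a = [[7, 3], [9, 6]]
`b = a.copy()` → b = [[7, 3], [9, 6]]
`a[0].append(59)` → a = [[7, 3, 59], [9, 6]]; b = [[7, 3, 59], [9, 6]]
`a.append([7, 1])` → a = [[7, 3, 59], [9, 6], [7, 1]]
`print(b)` → prints [[7, 3, 59], [9, 6]]

Answer: [[7, 3, 59], [9, 6]]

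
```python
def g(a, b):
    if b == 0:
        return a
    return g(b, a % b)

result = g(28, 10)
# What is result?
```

g(28, 10) -> g(10, 8) -> g(8, 2) -> g(2, 0) -> 2

Answer: 2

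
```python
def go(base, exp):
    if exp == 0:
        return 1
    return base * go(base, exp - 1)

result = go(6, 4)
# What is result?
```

go(6, 4) = 6 * 6 * 6 * 6 = 1296

Answer: 1296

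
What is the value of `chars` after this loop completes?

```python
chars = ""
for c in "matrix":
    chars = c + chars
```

Reverse 'matrix'
`chars` takes the values: "" → "m" → "am" → "tam" → "rtam" → "irtam" → "xirtam"

Answer: "xirtam"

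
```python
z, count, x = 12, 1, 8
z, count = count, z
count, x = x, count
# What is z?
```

Trace:
`z, count, x = 12, 1, 8` → z = 12; count = 1; x = 8
`z, count = count, z` → z = 1; count = 12
`count, x = x, count` → count = 8; x = 12
So z = 1

Answer: 1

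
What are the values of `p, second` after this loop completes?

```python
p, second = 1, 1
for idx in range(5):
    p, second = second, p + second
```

Fibonacci: after 5 iterations
`p, second` takes the values: (1, 1) → (1, 2) → (2, 3) → (3, 5) → (5, 8) → (8, 13)

Answer: 8, 13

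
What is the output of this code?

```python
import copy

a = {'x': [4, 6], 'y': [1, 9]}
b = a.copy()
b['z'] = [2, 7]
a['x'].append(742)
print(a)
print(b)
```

Key concept: shallow copy of dict with mutable values.
Step by step:
`a = {'x': [4, 6], 'y': [1, 9]}` → a = {'x': [4, 6], 'y': [1, 9]}
`b = a.copy()` → b = {'x': [4, 6], 'y': [1, 9]}
`b['z'] = [2, 7]` → b = {'x': [4, 6], 'y': [1, 9], 'z': [2, 7]}
`a['x'].append(742)` → a = {'x': [4, 6, 742], 'y': [1, 9]}; b = {'x': [4, 6, 742], 'y': [1, 9], 'z': [2, 7]}
`print(a)` → prints {'x': [4, 6, 742], 'y': [1, 9]}
`print(b)` → prints {'x': [4, 6, 742], 'y': [1, 9], 'z': [2, 7]}

Answer:
{'x': [4, 6, 742], 'y': [1, 9]}
{'x': [4, 6, 742], 'y': [1, 9], 'z': [2, 7]}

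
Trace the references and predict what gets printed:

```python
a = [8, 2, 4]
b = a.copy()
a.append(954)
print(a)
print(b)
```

Key concept: list.copy() creates independent copy.
Step by step:
`a = [8, 2, 4]` → a = [8, 2, 4]
`b = a.copy()` → b = [8, 2, 4]
`a.append(954)` → a = [8, 2, 4, 954]
`print(a)` → prints [8, 2, 4, 954]
`print(b)` → prints [8, 2, 4]

Answer:
[8, 2, 4, 954]
[8, 2, 4]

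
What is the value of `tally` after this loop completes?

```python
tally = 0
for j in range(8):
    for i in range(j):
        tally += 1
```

Triangle number: 0+1+2+...+7
`tally` takes the values: 0 → 1 → 2 → 3 → 4 → 5 → 6 → 7 → 8 → 9 → 10 → 11 → 12 → 13 → 14 → 15 → 16 → 17 → 18 → 19 → 20 → 21 → 22 → 23 → 24 → 25 → 26 → 27 → 28

Answer: 28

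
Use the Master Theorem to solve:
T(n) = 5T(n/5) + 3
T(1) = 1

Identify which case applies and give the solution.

a=5, b=5, f(n)=3. log_5(5) = 1. Since c=0 < 1, Case 1 applies: T(n) = Θ(n^log_b(a)) = O(n).

Answer: O(n) - Case 1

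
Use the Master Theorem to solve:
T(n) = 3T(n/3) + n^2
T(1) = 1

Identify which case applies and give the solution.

a=3, b=3, f(n)=n^2. log_3(3) = 1. Since c=2 > 1 and the regularity condition holds (3(n/3)^2 = (3/3^2)n^2 with 3/3^2 < 1), Case 3 applies: T(n) = Θ(f(n)) = O(n^2).

Answer: O(n^2) - Case 3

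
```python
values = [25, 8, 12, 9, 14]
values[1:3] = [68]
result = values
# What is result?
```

Trace:
`values = [25, 8, 12, 9, 14]` → values = [25, 8, 12, 9, 14]
`values[1:3] = [68]` → values = [25, 68, 9, 14]
`result = values` → result = [25, 68, 9, 14]
So result = [25, 68, 9, 14]

Answer: [25, 68, 9, 14]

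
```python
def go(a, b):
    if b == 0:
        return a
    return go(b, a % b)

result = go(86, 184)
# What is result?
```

go(86, 184) -> go(184, 86) -> go(86, 12) -> go(12, 2) -> go(2, 0) -> 2

Answer: 2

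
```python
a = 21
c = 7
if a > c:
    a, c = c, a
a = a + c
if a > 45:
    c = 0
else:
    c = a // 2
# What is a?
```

Trace:
`a = 21` → a = 21
`c = 7` → c = 7
`if a > c: ...` → a > c is True → a = 7; c = 21
`a = a + c` → a = 28
`if a > 45: ...` → a > 45 is False, take else branch → c = 14
So a = 28

Answer: 28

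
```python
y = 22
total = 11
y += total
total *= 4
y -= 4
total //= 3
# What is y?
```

Trace:
`y = 22` → y = 22
`total = 11` → total = 11
`y += total` → y = 33
`total *= 4` → total = 44
`y -= 4` → y = 29
`total //= 3` → total = 14
So y = 29

Answer: 29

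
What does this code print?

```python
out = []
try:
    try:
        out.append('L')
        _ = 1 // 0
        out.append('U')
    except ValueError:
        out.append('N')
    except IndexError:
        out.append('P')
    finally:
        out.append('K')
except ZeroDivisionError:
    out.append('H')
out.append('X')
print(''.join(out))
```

Execution trace: 'L' (try body) → 'K' (finally) → 'H' (outer except ZeroDivisionError) → 'X' (after the try/except). Output: LKHX

Answer: LKHX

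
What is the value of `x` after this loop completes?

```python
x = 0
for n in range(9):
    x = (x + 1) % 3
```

Increment mod 3, 9 times = 0
`x` takes the values: 0 → 1 → 2 → 0 → 1 → 2 → 0 → 1 → 2 → 0

Answer: 0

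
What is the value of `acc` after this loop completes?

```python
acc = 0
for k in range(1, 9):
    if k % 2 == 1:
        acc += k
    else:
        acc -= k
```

Add odd, subtract even
`acc` takes the values: 0 → 1 → -1 → 2 → -2 → 3 → -3 → 4 → -4

Answer: -4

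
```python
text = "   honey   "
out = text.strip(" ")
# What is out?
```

Trace:
`text = "   honey   "` → text = '   honey   '
`out = text.strip(" ")` → out = 'honey'
So out = 'honey'

Answer: 'honey'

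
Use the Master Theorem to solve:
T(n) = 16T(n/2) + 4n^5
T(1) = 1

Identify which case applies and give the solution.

a=16, b=2, f(n)=4n^5. log_2(16) = 4. Since c=5 > 4 and the regularity condition holds (16(n/2)^5 = (16/2^5)n^5 with 16/2^5 < 1), Case 3 applies: T(n) = Θ(f(n)) = O(n^5).

Answer: O(n^5) - Case 3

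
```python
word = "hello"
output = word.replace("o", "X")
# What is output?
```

Trace:
`word = "hello"` → word = 'hello'
`output = word.replace("o", "X")` → output = 'hellX'
So output = 'hellX'

Answer: 'hellX'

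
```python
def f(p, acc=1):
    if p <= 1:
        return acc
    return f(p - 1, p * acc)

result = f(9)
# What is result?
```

Accumulator trace (n, acc): (9, 1) -> (8, 9) -> (7, 72) -> (6, 504) -> (5, 3024) -> (4, 15120) -> (3, 60480) -> (2, 181440) -> (1, 362880) -> return 362880

Answer: 362880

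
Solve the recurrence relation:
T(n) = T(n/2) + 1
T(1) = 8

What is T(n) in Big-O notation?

Each step divides n by 2 and adds 1. After log_2(n) steps we reach T(1)=8. So T(n) = 1·log_2(n) + 8 = O(log n).

Answer: O(log n)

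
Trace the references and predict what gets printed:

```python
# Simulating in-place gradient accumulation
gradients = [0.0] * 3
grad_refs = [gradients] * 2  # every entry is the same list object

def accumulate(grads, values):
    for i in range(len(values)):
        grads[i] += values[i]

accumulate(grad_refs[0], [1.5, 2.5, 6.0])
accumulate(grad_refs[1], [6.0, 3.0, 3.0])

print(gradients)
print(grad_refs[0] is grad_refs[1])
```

Key concept: gradient accumulation aliasing.
Step by step:
`gradients = [0.0] * 3` → gradients = [0.0, 0.0, 0.0]
`grad_refs = [gradients] * 2` → grad_refs = [[0.0, 0.0, 0.0], [0.0, 0.0, 0.0]]
`accumulate(grad_refs[0], [1.5, 2.5, 6.0])` → gradients = [1.5, 2.5, 6.0]; grad_refs = [[1.5, 2.5, 6.0], [1.5, 2.5, 6.0]]
`accumulate(grad_refs[1], [6.0, 3.0, 3.0])` → gradients = [7.5, 5.5, 9.0]; grad_refs = [[7.5, 5.5, 9.0], [7.5, 5.5, 9.0]]
`print(gradients)` → prints [7.5, 5.5, 9.0]
`print(grad_refs[0] is grad_refs[1])` → prints True

Answer:
[7.5, 5.5, 9.0]
True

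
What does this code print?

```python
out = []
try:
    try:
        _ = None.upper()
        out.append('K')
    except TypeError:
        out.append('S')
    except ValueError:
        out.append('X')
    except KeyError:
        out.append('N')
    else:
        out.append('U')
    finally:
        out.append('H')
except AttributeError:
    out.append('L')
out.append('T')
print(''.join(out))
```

Execution trace: 'H' (finally) → 'L' (outer except AttributeError) → 'T' (after the try/except). Output: HLT

Answer: HLT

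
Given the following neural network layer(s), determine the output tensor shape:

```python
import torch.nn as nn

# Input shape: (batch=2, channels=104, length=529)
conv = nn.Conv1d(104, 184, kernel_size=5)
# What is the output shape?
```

Input: (2, 104, 529) -> Output: (2, 184, 525)

Answer: (2, 184, 525)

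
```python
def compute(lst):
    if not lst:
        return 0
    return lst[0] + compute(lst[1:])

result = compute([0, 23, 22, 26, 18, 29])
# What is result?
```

0 + 23 + 22 + 26 + 18 + 29 + 0 = 118

Answer: 118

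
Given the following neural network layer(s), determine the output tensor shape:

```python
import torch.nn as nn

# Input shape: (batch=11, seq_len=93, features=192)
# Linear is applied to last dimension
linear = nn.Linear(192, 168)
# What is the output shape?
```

Input: (11, 93, 192) -> Output: (11, 93, 168)

Answer: (11, 93, 168)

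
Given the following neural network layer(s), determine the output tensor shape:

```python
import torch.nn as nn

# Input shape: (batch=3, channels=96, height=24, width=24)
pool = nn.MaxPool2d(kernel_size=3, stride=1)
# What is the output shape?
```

Input: (3, 96, 24, 24) -> Output: (3, 96, 22, 22)

Answer: (3, 96, 22, 22)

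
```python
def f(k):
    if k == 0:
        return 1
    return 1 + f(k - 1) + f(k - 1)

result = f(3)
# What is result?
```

f(k) = 1 + 2·f(k-1), f(0)=1. Closed form: (1+1)·2^3 - 1 = 15.

Answer: 15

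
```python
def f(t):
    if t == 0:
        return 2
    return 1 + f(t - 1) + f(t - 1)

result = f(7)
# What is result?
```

f(t) = 1 + 2·f(t-1), f(0)=2. Closed form: (2+1)·2^7 - 1 = 383.

Answer: 383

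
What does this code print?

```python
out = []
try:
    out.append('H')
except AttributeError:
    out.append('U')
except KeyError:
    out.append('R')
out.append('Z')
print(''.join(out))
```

Execution trace: 'H' (try body, no exception) → 'Z' (after the try/except). Output: HZ

Answer: HZ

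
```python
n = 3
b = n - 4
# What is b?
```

Trace:
`n = 3` → n = 3
`b = n - 4` → b = -1
So b = -1

Answer: -1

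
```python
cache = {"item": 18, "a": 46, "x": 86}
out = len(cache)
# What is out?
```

Trace:
`cache = {"item": 18, "a": 46, "x": 86}` → cache = {'item': 18, 'a': 46, 'x': 86}
`out = len(cache)` → out = 3
So out = 3

Answer: 3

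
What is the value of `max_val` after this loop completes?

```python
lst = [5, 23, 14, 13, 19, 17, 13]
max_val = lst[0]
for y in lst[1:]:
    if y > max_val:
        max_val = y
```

Maximum of [5, 23, 14, 13, 19, 17, 13]
`max_val` takes the values: 5 → 23

Answer: 23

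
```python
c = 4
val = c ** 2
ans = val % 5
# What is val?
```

Trace:
`c = 4` → c = 4
`val = c ** 2` → val = 16
`ans = val % 5` → ans = 1
So val = 16

Answer: 16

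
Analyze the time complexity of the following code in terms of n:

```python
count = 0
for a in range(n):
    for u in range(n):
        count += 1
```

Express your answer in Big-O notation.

Each loop level contributes: n × n. Multiplying the contributions gives O(n^2).

Answer: O(n^2)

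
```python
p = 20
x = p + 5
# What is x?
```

Trace:
`p = 20` → p = 20
`x = p + 5` → x = 25
So x = 25

Answer: 25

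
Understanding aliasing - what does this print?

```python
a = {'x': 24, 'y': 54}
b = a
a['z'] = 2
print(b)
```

Key concept: dict aliasing.
Step by step:
`a = {'x': 24, 'y': 54}` → a = {'x': 24, 'y': 54}
`b = a` → b = {'x': 24, 'y': 54} (same object as a)
`a['z'] = 2` → a = {'x': 24, 'y': 54, 'z': 2} (same object as b); b = {'x': 24, 'y': 54, 'z': 2} (same object as a)
`print(b)` → prints {'x': 24, 'y': 54, 'z': 2}

Answer: {'x': 24, 'y': 54, 'z': 2}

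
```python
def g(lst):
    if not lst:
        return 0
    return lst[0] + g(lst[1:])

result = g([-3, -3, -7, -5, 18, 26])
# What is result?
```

(-3) + (-3) + (-7) + (-5) + 18 + 26 + 0 = 26

Answer: 26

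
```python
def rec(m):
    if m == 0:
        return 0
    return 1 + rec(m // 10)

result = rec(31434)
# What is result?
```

Count of digits of 31434: 5

Answer: 5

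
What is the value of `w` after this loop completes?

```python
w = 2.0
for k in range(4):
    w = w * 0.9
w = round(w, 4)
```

Exponential decay: 2.0 * 0.9^4
`w` takes the values: 2.0 → 1.8 → 1.62 → 1.458 → 1.3122

Answer: 1.3122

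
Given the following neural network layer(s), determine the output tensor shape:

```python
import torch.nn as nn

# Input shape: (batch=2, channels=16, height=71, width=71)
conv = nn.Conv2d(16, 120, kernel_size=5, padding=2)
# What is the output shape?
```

Input: (2, 16, 71, 71) -> Output: (2, 120, 71, 71)

Answer: (2, 120, 71, 71)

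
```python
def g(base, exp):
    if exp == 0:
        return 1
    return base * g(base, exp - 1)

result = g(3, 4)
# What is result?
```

g(3, 4) = 3 * 3 * 3 * 3 = 81

Answer: 81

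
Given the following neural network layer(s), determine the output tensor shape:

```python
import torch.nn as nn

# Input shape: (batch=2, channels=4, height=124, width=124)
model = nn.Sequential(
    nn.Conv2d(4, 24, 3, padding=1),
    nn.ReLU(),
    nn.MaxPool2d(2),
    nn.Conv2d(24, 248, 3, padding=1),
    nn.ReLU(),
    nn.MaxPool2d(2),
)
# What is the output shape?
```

Input: (2, 4, 124, 124) -> after first Conv2d: (2, 24, 124, 124) -> after first MaxPool2d: (2, 24, 62, 62) -> after second Conv2d: (2, 248, 62, 62) -> Output: (2, 248, 31, 31)

Answer: (2, 248, 31, 31)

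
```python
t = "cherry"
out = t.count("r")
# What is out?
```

Trace:
`t = "cherry"` → t = 'cherry'
`out = t.count("r")` → out = 2
So out = 2

Answer: 2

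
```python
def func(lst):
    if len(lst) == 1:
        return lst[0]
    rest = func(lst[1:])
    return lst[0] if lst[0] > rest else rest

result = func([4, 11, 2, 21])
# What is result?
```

Recursive max over [4, 11, 2, 21] = 21

Answer: 21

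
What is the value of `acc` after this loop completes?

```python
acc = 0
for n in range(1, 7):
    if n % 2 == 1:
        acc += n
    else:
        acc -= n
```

Add odd, subtract even
`acc` takes the values: 0 → 1 → -1 → 2 → -2 → 3 → -3

Answer: -3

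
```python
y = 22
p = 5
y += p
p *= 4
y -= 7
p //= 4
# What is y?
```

Trace:
`y = 22` → y = 22
`p = 5` → p = 5
`y += p` → y = 27
`p *= 4` → p = 20
`y -= 7` → y = 20
`p //= 4` → p = 5
So y = 20

Answer: 20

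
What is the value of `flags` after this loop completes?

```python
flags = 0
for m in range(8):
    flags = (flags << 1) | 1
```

Build 8 consecutive 1-bits: 0b11111111
`flags` takes the values: 0 → 1 → 3 → 7 → 15 → 31 → 63 → 127 → 255

Answer: 255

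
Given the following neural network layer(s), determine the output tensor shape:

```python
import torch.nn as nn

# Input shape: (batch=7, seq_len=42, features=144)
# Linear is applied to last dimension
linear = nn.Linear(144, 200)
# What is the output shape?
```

Input: (7, 42, 144) -> Output: (7, 42, 200)

Answer: (7, 42, 200)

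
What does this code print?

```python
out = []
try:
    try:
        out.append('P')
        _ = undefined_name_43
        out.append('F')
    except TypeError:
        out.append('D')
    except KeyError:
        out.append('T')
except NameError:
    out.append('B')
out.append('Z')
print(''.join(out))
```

Execution trace: 'P' (try body) → 'B' (outer except NameError) → 'Z' (after the try/except). Output: PBZ

Answer: PBZ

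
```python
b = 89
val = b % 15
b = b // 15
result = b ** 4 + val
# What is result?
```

Trace:
`b = 89` → b = 89
`val = b % 15` → val = 14
`b = b // 15` → b = 5
`result = b ** 4 + val` → result = 639
So result = 639

Answer: 639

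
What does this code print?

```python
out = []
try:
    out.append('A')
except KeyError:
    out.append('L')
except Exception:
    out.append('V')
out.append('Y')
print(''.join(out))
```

Execution trace: 'A' (try body, no exception) → 'Y' (after the try/except). Output: AY

Answer: AY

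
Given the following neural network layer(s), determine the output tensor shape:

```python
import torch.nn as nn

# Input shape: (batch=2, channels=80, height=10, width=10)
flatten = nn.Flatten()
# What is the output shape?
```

Input: (2, 80, 10, 10) -> Output: (2, 8000)

Answer: (2, 8000)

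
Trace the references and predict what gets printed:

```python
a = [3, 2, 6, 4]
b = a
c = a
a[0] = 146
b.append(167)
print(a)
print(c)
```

Key concept: multiple aliases.
Step by step:
`a = [3, 2, 6, 4]` → a = [3, 2, 6, 4]
`b = a` → b = [3, 2, 6, 4] (same object as a)
`c = a` → c = [3, 2, 6, 4] (same object as a, b)
`a[0] = 146` → a = [146, 2, 6, 4] (same object as b, c); b = [146, 2, 6, 4] (same object as a, c); c = [146, 2, 6, 4] (same object as a, b)
`b.append(167)` → a = [146, 2, 6, 4, 167] (same object as b, c); b = [146, 2, 6, 4, 167] (same object as a, c); c = [146, 2, 6, 4, 167] (same object as a, b)
`print(a)` → prints [146, 2, 6, 4, 167]
`print(c)` → prints [146, 2, 6, 4, 167]

Answer:
[146, 2, 6, 4, 167]
[146, 2, 6, 4, 167]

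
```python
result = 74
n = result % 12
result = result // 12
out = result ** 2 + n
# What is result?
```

Trace:
`result = 74` → result = 74
`n = result % 12` → n = 2
`result = result // 12` → result = 6
`out = result ** 2 + n` → out = 38
So result = 6

Answer: 6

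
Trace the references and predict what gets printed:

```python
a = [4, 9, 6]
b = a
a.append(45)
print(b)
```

Key concept: basic list aliasing.
Step by step:
`a = [4, 9, 6]` → a = [4, 9, 6]
`b = a` → b = [4, 9, 6] (same object as a)
`a.append(45)` → a = [4, 9, 6, 45] (same object as b); b = [4, 9, 6, 45] (same object as a)
`print(b)` → prints [4, 9, 6, 45]

Answer: [4, 9, 6, 45]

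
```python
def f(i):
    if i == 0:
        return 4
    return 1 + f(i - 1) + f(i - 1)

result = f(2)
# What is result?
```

f(i) = 1 + 2·f(i-1), f(0)=4. Closed form: (4+1)·2^2 - 1 = 19.

Answer: 19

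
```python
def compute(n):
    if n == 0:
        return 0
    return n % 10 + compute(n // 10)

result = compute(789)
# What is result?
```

Sum of digits of 789: 9 + 8 + 7 = 24

Answer: 24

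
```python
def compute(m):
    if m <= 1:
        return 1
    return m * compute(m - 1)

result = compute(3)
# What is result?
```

compute(3) = 3 * 2 * 1 = 6

Answer: 6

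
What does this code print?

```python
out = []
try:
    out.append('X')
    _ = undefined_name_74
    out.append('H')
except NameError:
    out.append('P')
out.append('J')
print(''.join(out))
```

Execution trace: 'X' (try body) → 'P' (except NameError) → 'J' (after the try/except). Output: XPJ

Answer: XPJ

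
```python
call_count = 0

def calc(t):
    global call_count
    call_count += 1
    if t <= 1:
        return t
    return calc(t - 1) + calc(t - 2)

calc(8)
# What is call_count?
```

Calls(t) = 1 + Calls(t-1) + Calls(t-2); Calls(0)=Calls(1)=1. For t=8 this gives 67.

Answer: 67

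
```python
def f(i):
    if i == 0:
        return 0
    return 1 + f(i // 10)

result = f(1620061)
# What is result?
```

Count of digits of 1620061: 7

Answer: 7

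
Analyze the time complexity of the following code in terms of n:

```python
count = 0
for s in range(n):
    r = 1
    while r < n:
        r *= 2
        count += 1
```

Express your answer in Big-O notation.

Each loop level contributes: n × log n. Multiplying the contributions gives O(n log n).

Answer: O(n log n)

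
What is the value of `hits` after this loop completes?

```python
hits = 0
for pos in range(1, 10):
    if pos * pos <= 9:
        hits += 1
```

Count numbers where pos² ≤ 9
`hits` takes the values: 0 → 1 → 2 → 3

Answer: 3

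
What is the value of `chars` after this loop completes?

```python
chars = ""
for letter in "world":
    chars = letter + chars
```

Reverse 'world'
`chars` takes the values: "" → "w" → "ow" → "row" → "lrow" → "dlrow"

Answer: "dlrow"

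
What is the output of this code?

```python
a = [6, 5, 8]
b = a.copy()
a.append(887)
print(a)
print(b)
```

Key concept: list.copy() creates independent copy.
Step by step:
`a = [6, 5, 8]` → a = [6, 5, 8]
`b = a.copy()` → b = [6, 5, 8]
`a.append(887)` → a = [6, 5, 8, 887]
`print(a)` → prints [6, 5, 8, 887]
`print(b)` → prints [6, 5, 8]

Answer:
[6, 5, 8, 887]
[6, 5, 8]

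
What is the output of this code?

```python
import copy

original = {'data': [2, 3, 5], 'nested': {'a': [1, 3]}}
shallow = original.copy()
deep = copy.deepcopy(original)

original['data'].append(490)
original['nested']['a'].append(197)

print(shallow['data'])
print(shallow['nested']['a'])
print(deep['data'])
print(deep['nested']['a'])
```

Key concept: comparing shallow vs deep copy.
Step by step:
`original = {'data': [2, 3, 5], 'nested': {'a': [1, 3]}}` → original = {'data': [2, 3, 5], 'nested': {'a': [1, 3]}}
`shallow = original.copy()` → shallow = {'data': [2, 3, 5], 'nested': {'a': [1, 3]}}
`deep = copy.deepcopy(original)` → deep = {'data': [2, 3, 5], 'nested': {'a': [1, 3]}}
`original['data'].append(490)` → original = {'data': [2, 3, 5, 490], 'nested': {'a': [1, 3]}}; shallow = {'data': [2, 3, 5, 490], 'nested': {'a': [1, 3]}}
`original['nested']['a'].append(197)` → original = {'data': [2, 3, 5, 490], 'nested': {'a': [1, 3, 197]}}; shallow = {'data': [2, 3, 5, 490], 'nested': {'a': [1, 3, 197]}}
`print(shallow['data'])` → prints [2, 3, 5, 490]
`print(shallow['nested']['a'])` → prints [1, 3, 197]
`print(deep['data'])` → prints [2, 3, 5]
`print(deep['nested']['a'])` → prints [1, 3]

Answer:
[2, 3, 5, 490]
[1, 3, 197]
[2, 3, 5]
[1, 3]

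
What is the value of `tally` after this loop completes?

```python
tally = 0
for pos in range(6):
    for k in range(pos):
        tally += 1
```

Triangle number: 0+1+2+...+5
`tally` takes the values: 0 → 1 → 2 → 3 → 4 → 5 → 6 → 7 → 8 → 9 → 10 → 11 → 12 → 13 → 14 → 15

Answer: 15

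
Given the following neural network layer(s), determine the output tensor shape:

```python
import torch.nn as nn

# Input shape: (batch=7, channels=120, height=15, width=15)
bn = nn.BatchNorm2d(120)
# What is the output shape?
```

Input: (7, 120, 15, 15) -> Output: (7, 120, 15, 15)

Answer: (7, 120, 15, 15)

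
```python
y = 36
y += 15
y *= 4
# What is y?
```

Trace:
`y = 36` → y = 36
`y += 15` → y = 51
`y *= 4` → y = 204
So y = 204

Answer: 204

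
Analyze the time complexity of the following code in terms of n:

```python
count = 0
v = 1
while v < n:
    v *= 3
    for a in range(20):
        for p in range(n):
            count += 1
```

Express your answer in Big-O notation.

Each loop level contributes: log n × 1 × n. Multiplying the contributions gives O(n log n).

Answer: O(n log n)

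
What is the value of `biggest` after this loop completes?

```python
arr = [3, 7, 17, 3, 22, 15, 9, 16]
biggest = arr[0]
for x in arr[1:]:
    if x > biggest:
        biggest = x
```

Maximum of [3, 7, 17, 3, 22, 15, 9, 16]
`biggest` takes the values: 3 → 7 → 17 → 22

Answer: 22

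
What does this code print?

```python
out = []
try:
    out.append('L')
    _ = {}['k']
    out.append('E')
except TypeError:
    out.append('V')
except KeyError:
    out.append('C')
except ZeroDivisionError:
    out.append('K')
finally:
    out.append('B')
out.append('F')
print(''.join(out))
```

Execution trace: 'L' (try body) → 'C' (except KeyError) → 'B' (finally) → 'F' (after the try/except). Output: LCBF

Answer: LCBF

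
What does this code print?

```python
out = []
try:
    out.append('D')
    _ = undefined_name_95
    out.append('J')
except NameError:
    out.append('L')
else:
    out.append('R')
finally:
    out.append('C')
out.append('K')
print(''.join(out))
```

Execution trace: 'D' (try body) → 'L' (except NameError) → 'C' (finally) → 'K' (after the try/except). Output: DLCK

Answer: DLCK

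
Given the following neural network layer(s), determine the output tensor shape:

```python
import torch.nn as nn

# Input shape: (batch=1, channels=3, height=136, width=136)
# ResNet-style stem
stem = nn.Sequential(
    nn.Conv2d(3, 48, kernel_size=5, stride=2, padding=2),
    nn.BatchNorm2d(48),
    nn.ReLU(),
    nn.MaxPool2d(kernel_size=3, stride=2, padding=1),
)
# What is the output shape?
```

Input: (1, 3, 136, 136) -> after Conv2d 5x5 stride=2: (1, 48, 68, 68) -> Output: (1, 48, 34, 34)

Answer: (1, 48, 34, 34)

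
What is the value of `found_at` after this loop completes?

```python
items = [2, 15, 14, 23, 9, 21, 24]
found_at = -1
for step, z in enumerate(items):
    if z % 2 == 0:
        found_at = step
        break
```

First even number index in [2, 15, 14, 23, 9, 21, 24]
`found_at` takes the values: -1 → 0

Answer: 0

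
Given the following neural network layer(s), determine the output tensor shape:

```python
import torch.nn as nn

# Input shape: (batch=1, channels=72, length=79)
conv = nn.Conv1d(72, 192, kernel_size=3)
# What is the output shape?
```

Input: (1, 72, 79) -> Output: (1, 192, 77)

Answer: (1, 192, 77)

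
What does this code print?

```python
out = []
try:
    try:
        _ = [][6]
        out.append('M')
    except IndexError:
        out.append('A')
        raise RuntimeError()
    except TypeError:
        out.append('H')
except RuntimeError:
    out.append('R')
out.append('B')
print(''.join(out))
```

Execution trace: 'A' (inner except IndexError) → 'R' (outer except RuntimeError) → 'B' (after the try/except). Output: ARB

Answer: ARB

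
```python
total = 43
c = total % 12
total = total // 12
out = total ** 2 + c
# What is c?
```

Trace:
`total = 43` → total = 43
`c = total % 12` → c = 7
`total = total // 12` → total = 3
`out = total ** 2 + c` → out = 16
So c = 7

Answer: 7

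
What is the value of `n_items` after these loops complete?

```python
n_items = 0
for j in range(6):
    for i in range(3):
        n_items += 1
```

6 * 3 = 18
`n_items` takes the values: 0 → 1 → 2 → 3 → 4 → 5 → 6 → 7 → 8 → 9 → 10 → 11 → 12 → 13 → 14 → 15 → 16 → 17 → 18

Answer: 18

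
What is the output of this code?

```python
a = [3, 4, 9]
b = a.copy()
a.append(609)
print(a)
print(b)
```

Key concept: list.copy() creates independent copy.
Step by step:
`a = [3, 4, 9]` → a = [3, 4, 9]
`b = a.copy()` → b = [3, 4, 9]
`a.append(609)` → a = [3, 4, 9, 609]
`print(a)` → prints [3, 4, 9, 609]
`print(b)` → prints [3, 4, 9]

Answer:
[3, 4, 9, 609]
[3, 4, 9]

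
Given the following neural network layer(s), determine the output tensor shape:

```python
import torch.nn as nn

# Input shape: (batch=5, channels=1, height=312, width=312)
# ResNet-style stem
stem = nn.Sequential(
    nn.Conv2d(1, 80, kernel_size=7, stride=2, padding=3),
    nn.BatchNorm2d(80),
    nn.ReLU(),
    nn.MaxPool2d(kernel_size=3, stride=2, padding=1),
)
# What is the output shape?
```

Input: (5, 1, 312, 312) -> after Conv2d 7x7 stride=2: (5, 80, 156, 156) -> Output: (5, 80, 78, 78)

Answer: (5, 80, 78, 78)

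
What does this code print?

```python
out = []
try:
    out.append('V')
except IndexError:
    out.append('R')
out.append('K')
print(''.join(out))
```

Execution trace: 'V' (try body, no exception) → 'K' (after the try/except). Output: VK

Answer: VK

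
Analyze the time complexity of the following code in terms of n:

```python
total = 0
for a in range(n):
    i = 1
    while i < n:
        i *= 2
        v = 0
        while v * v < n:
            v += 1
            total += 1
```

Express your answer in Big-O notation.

Each loop level contributes: n × log n × √n. Multiplying the contributions gives O(n√n log n).

Answer: O(n√n log n)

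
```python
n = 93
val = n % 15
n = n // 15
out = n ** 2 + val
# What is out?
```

Trace:
`n = 93` → n = 93
`val = n % 15` → val = 3
`n = n // 15` → n = 6
`out = n ** 2 + val` → out = 39
So out = 39

Answer: 39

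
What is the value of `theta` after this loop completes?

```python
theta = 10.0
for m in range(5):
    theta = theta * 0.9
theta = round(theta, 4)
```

Exponential decay: 10.0 * 0.9^5
`theta` takes the values: 10.0 → 9.0 → 8.1 → 7.29 → 6.561 → 5.9049

Answer: 5.9049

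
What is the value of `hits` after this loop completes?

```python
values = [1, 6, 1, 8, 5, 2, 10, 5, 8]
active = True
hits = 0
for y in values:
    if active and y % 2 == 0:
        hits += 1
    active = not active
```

Count even values at even positions
`hits` takes the values: 0 → 1 → 2

Answer: 2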